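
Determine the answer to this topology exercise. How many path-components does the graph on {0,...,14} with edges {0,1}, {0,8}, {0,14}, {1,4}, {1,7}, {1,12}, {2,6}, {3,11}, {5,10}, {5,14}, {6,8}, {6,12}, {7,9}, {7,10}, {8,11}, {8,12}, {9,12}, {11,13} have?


Run DFS/union-find over 15 vertices.
V = 15, E = 18.
Number of components = 1

1


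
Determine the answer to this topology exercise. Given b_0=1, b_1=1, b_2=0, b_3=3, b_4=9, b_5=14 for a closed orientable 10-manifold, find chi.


By Poincare duality b_k = b_{10-k}, so full Betti numbers: b_0=1, b_1=1, b_2=0, b_3=3, b_4=9, b_5=14, b_6=9, b_7=3, b_8=0, b_9=1, b_10=1.
chi = sum (-1)^k b_k = -2

-2


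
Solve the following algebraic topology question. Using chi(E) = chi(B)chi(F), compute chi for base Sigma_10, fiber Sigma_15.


For a fiber bundle F -> E -> B (with CW structure): chi(E) = chi(B) * chi(F).
chi(Sigma_10) = -18, chi(Sigma_15) = -28.
chi(E) = (-18) * (-28) = 504

504


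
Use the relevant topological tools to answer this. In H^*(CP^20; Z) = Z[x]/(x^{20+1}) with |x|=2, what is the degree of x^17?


|x| = 2 in H^*(CP^n).
|x^17| = 17 * |x| = 17 * 2 = 34

34


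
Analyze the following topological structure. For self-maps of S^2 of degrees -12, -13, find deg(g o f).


Degree is multiplicative under composition: deg(g o f) = deg(g) * deg(f).
= -13 * -12 = 156

156


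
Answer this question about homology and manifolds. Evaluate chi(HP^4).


HP^4 has one cell in each dimension 0, 4, ..., 4*4 (4+1 cells, all even-dim).
chi = 4 + 1 = 5

5


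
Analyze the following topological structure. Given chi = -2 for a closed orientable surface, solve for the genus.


chi = 2 - 2g for closed orientable surfaces.
-2 = 2 - 2g
2g = 2 - (-2) = 4
g = 2

2


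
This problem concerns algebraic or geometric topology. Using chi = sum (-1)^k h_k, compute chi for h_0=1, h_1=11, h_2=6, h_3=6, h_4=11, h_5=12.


Handles of index k contribute (-1)^k to chi (same as CW cells).
chi = (1) + (-11) + (6) + (-6) + (11) + (-12) = -11

-11


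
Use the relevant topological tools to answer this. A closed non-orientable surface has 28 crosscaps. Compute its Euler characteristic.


For a non-orientable closed surface with k crosscaps: chi = 2 - k.
Here k = 28.
chi = 2 - 28 = -26

-26


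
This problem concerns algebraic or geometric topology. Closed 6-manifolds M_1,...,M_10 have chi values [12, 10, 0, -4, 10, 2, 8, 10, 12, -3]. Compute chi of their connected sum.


For n-manifolds: chi(A#B) = chi(A) + chi(B) - chi(S^6).
chi(S^6) = 1 + (-1)^6 = 2.
chi(#) = (sum chi_i) - (10-1)*chi(S^6) = 57 - 9*2 = 39

39


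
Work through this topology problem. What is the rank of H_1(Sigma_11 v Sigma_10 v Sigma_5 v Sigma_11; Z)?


For a wedge X v Y: reduced H_k(X v Y) = H_k(X) + H_k(Y).
Each Sigma_g contributes b_1 = 2g.
b_1 = 22 + 20 + 10 + 22 = 74

74


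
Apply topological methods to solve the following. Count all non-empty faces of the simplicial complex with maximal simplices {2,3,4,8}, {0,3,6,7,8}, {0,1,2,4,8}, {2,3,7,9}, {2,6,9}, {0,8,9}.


Each maximal simplex on m vertices has 2^m - 1 nonempty faces.
Take the union (dedupe shared faces).
Total distinct faces = 81

81


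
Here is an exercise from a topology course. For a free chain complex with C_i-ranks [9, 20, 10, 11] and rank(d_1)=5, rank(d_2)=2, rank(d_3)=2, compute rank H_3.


rank H_k = rank(ker d_k) - rank(im d_{k+1}).
rank(ker d_3) = rank(C_3) - rank(d_3) = 11 - 2 = 9.
rank(im d_{3+1}) = 0.
rank H_3 = 9 - 0 = 9

9


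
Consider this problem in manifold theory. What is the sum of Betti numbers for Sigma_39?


For Sigma_39: b_0 = 1, b_1 = 2g = 78, b_2 = 1.
Total = 1 + 78 + 1 = 80

80


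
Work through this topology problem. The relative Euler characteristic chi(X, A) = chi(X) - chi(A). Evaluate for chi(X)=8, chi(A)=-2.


Relative Euler characteristic: chi(X, A) = chi(X) - chi(A).
= 8 - (-2) = 10

10


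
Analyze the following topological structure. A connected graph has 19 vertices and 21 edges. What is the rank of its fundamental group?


For a connected graph: rank(pi_1) = b_1 = E - V + 1 = 1 - chi.
chi = V - E = 19 - 21 = -2.
rank = 1 - (-2) = 21 - 19 + 1 = 3

3


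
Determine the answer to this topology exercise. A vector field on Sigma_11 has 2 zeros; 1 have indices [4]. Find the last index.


Poincare-Hopf: sum of indices = chi(M).
chi(Sigma_11) = 2 - 2*11 = -20.
Sum of known indices = 4.
x = chi - (sum known) = -20 - (4) = -24

-24


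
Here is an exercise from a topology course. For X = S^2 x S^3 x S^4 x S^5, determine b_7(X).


Each S^d has Poincare polynomial 1 + t^d.
The product S^2 x S^3 x S^4 x S^5 has Poincare polynomial prod(1+t^d_i).
Expanding: b_0=1, b_2=1, b_3=1, b_4=1, b_5=2, b_6=1, b_7=2, b_8=1, b_9=2, b_10=1, b_11=1, b_12=1, b_14=1.
b_7 = 2

2


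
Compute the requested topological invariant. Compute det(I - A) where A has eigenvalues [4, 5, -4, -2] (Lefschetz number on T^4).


For a torus self-map: L(f) = det(I - A) where A acts on H_1.
L(f) = (1-4) * (1-5) * (1--4) * (1--2) = -3 * -4 * 5 * 3 = 180

180


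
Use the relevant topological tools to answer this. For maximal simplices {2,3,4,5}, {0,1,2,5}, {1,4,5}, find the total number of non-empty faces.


Each maximal simplex on m vertices has 2^m - 1 nonempty faces.
Take the union (dedupe shared faces).
Total distinct faces = 29

29


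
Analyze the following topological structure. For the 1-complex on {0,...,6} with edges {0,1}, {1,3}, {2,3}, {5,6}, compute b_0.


Run DFS/union-find over 7 vertices.
V = 7, E = 4.
Number of components = 3

3


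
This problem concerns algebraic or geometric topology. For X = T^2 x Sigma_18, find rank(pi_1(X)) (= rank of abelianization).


pi_1(A x B) = pi_1(A) x pi_1(B); rank of abelianization = b_1.
b_1(T^2) = 2, b_1(Sigma_18) = 2*18 = 36.
b_1(product) = 2 + 36 = 38

38


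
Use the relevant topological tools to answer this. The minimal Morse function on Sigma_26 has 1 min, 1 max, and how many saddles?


A perfect Morse function has m_k = b_k.
For Sigma_26: b_0=1, b_1=2g=52, b_2=1.
Saddles m_1 = 2g = 52

52


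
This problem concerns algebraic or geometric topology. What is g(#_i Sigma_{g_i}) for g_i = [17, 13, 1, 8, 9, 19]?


Genus is additive under connected sum of orientable surfaces.
g = 17 + 13 + 1 + 8 + 9 + 19 = 67

67


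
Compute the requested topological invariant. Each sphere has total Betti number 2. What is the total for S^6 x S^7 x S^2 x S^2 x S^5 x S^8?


Total Betti number is multiplicative under products.
Each S^d (d>=1) has total Betti number 2.
There are 6 sphere factors.
Total = 2^6 = 64

64


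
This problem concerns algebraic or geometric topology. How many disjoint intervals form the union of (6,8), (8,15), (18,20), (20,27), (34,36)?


Sort and merge overlapping open intervals.
Merged: (6,8), (8,15), (18,20), (20,27), (34,36).
Number of components = 5

5


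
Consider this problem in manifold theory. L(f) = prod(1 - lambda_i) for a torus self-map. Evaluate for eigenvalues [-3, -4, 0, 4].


For a torus self-map: L(f) = det(I - A) where A acts on H_1.
L(f) = (1--3) * (1--4) * (1-0) * (1-4) = 4 * 5 * 1 * -3 = -60

-60


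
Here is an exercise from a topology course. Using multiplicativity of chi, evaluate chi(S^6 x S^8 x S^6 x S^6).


chi is multiplicative: chi(X x Y) = chi(X) chi(Y).
Each even-dim sphere has chi = 2. There are 4 factors.
chi = 2^4 = 16

16


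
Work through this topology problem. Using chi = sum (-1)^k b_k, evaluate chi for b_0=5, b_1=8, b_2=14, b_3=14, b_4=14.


chi = sum_k (-1)^k b_k.
= (5) + (-8) + (14) + (-14) + (14)
= 11

11


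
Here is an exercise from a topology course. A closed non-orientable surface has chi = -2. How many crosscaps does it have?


chi = 2 - k for closed non-orientable surfaces with k crosscaps.
-2 = 2 - k
k = 2 - (-2) = 4

4


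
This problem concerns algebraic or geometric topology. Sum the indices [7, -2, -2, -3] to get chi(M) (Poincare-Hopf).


Poincare-Hopf: chi(M) = sum of indices of zeros.
chi = (7) + (-2) + (-2) + (-3) = 0

0


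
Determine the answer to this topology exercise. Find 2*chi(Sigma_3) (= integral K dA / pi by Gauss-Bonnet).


Gauss-Bonnet: integral K dA = 2*pi*chi(M).
chi(Sigma_3) = 2 - 2*3 = -4.
(integral K dA)/pi = 2*chi = 2*(-4) = -8

-8


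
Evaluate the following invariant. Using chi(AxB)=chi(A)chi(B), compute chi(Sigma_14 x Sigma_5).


chi(Sigma_14) = 2 - 2*14 = -26
chi(Sigma_5) = 2 - 2*5 = -8
chi(product) = (-26) * (-8) = 208

208


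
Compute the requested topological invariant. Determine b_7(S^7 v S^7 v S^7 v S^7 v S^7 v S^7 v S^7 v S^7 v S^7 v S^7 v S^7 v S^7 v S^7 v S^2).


For a wedge of spheres, H_k (k>0) is free on one generator per sphere of dimension k.
Spheres of dimension 7: count = 13.
b_7 = 13

13


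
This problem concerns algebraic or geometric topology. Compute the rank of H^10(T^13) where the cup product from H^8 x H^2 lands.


Cup product: H^p x H^q -> H^{p+q}; here p+q = 8+2 = 10.
rank H^k(T^n) = C(n,k).
C(13,10) = 286

286


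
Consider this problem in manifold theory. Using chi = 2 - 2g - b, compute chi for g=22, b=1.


For a compact orientable surface with genus g and b boundary components: chi = 2 - 2g - b.
chi = 2 - 2*22 - 1 = 2 - 44 - 1 = -43

-43


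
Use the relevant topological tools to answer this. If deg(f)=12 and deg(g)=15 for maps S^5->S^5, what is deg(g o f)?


Degree is multiplicative under composition: deg(g o f) = deg(g) * deg(f).
= 15 * 12 = 180

180


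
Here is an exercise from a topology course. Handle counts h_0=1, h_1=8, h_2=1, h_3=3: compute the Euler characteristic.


Handles of index k contribute (-1)^k to chi (same as CW cells).
chi = (1) + (-8) + (1) + (-3) = -9

-9


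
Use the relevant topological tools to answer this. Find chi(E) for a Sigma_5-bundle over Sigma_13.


For a fiber bundle F -> E -> B (with CW structure): chi(E) = chi(B) * chi(F).
chi(Sigma_13) = -24, chi(Sigma_5) = -8.
chi(E) = (-24) * (-8) = 192

192


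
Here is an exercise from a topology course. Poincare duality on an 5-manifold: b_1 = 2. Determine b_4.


Poincare duality for closed orientable n-manifolds: b_k = b_{n-k}.
Here n = 5, so b_4 = b_1 = 2

2


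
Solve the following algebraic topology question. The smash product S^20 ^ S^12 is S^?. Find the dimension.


S^m ^ S^n = S^{m+n}.
k = 20 + 12 = 32

32


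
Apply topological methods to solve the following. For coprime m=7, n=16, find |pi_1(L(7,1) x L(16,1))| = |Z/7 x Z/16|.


pi_1(X x Y) = pi_1(X) x pi_1(Y).
pi_1(L(7,1)) = Z/7, pi_1(L(16,1)) = Z/16.
|Z/7 x Z/16| = 7 * 16 = 112

112


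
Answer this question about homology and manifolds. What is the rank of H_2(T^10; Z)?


By the Kunneth formula, b_k(T^n) = C(n,k).
b_2(T^10) = C(10,2).
C(10,2) = 10!/(2!*8!) = 45

45


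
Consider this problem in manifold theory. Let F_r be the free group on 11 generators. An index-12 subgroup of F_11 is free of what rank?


Nielsen-Schreier: an index-n subgroup of F_r is free of rank 1 + n(r-1).
Equivalently: chi(cover) = n*chi(base); chi(vee_r S^1) = 1 - 11 = -10.
chi(E) = 12*(-10) = -120; rank = 1 - chi(E) = 1 - (-120) = 121.
rank = 1 + 12*(11-1) = 1 + 120 = 121

121


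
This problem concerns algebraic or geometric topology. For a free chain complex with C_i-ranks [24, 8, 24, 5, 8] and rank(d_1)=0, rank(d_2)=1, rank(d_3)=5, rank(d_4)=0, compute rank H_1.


rank H_k = rank(ker d_k) - rank(im d_{k+1}).
rank(ker d_1) = rank(C_1) - rank(d_1) = 8 - 0 = 8.
rank(im d_{1+1}) = 1.
rank H_1 = 8 - 1 = 7

7


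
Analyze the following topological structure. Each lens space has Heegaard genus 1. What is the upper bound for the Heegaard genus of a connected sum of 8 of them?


Heegaard genus satisfies g(A#B) <= g(A) + g(B).
Each lens space has g = 1.
Upper bound: 8 * 1 = 8

8


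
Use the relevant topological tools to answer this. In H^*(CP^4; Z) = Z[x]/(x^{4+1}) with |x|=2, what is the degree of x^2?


|x| = 2 in H^*(CP^n).
|x^2| = 2 * |x| = 2 * 2 = 4

4


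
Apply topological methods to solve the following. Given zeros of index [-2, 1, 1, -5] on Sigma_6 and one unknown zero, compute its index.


Poincare-Hopf: sum of indices = chi(M).
chi(Sigma_6) = 2 - 2*6 = -10.
Sum of known indices = -5.
x = chi - (sum known) = -10 - (-5) = -5

-5


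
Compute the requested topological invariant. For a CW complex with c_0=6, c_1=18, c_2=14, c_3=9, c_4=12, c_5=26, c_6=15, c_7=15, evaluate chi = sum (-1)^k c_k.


chi = sum_k (-1)^k c_k.
= (-1)^0*6 + (-1)^1*18 + (-1)^2*14 + (-1)^3*9 + (-1)^4*12 + (-1)^5*26 + (-1)^6*15 + (-1)^7*15
= (6) + (-18) + (14) + (-9) + (12) + (-26) + (15) + (-15)
= -21

-21


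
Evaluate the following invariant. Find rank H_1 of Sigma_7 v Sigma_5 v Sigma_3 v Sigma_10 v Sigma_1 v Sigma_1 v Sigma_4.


For a wedge X v Y: reduced H_k(X v Y) = H_k(X) + H_k(Y).
Each Sigma_g contributes b_1 = 2g.
b_1 = 14 + 10 + 6 + 20 + 2 + 2 + 8 = 62

62


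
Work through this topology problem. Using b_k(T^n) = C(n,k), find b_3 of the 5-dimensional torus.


By the Kunneth formula, b_k(T^n) = C(n,k).
b_3(T^5) = C(5,3).
C(5,3) = 5!/(3!*2!) = 10

10


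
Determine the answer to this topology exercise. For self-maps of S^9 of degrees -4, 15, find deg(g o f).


Degree is multiplicative under composition: deg(g o f) = deg(g) * deg(f).
= 15 * -4 = -60

-60


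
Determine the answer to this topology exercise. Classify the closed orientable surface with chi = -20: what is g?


chi = 2 - 2g for closed orientable surfaces.
-20 = 2 - 2g
2g = 2 - (-20) = 22
g = 11

11


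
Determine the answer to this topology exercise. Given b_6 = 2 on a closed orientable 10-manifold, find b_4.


Poincare duality for closed orientable n-manifolds: b_k = b_{n-k}.
Here n = 10, so b_4 = b_6 = 2

2


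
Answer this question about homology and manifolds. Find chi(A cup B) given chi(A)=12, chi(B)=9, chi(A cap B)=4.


chi(A cup B) = chi(A) + chi(B) - chi(A cap B)
= 12 + (9) - (4)
= 17

17


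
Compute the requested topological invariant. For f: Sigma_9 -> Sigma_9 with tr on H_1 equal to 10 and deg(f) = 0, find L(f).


L(f) = tr(f_0*) - tr(f_1*) + tr(f_2*).
= 1 - (10) + (0)
= -9

-9


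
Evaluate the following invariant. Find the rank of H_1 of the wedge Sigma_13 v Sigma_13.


For a wedge: H_1(A v B) = H_1(A) + H_1(B).
b_1(Sigma_13) = 26, b_1(Sigma_13) = 26.
b_1 = 26 + 26 = 52

52


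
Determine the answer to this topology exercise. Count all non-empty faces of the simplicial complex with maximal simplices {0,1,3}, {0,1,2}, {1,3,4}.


Each maximal simplex on m vertices has 2^m - 1 nonempty faces.
Take the union (dedupe shared faces).
Total distinct faces = 15

15


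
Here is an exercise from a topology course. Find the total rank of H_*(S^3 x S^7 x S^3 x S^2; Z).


Total Betti number is multiplicative under products.
Each S^d (d>=1) has total Betti number 2.
There are 4 sphere factors.
Total = 2^4 = 16

16


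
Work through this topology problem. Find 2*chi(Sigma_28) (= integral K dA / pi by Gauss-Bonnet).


Gauss-Bonnet: integral K dA = 2*pi*chi(M).
chi(Sigma_28) = 2 - 2*28 = -54.
(integral K dA)/pi = 2*chi = 2*(-54) = -108

-108


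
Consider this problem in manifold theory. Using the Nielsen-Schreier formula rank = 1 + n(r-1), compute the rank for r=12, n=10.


Nielsen-Schreier: an index-n subgroup of F_r is free of rank 1 + n(r-1).
Equivalently: chi(cover) = n*chi(base); chi(vee_r S^1) = 1 - 12 = -11.
chi(E) = 10*(-11) = -110; rank = 1 - chi(E) = 1 - (-110) = 111.
rank = 1 + 10*(12-1) = 1 + 110 = 111

111


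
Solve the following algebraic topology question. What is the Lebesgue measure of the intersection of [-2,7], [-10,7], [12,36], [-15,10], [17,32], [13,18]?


Intersection = [max(a_i), min(b_i)] = [17, 7].
Since 17 > 7, the intersection is empty.
Length = 0

0


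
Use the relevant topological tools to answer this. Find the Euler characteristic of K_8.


K_8: V = 8, E = C(8,2) = 28.
chi = V - E = 8 - 28 = -20

-20


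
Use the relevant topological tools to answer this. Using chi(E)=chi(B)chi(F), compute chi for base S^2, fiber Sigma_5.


chi(S^2) = 2 (n even), chi(Sigma_5) = 2 - 2*5 = -8.
chi(E) = 2 * (-8) = -16

-16


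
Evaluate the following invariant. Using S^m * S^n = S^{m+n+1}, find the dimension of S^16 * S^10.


Join of spheres: S^m * S^n = S^{m+n+1}.
dim = 16 + 10 + 1 = 27

27


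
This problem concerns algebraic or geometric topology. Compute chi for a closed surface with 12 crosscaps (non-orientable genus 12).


For a non-orientable closed surface with k crosscaps: chi = 2 - k.
Here k = 12.
chi = 2 - 12 = -10

-10


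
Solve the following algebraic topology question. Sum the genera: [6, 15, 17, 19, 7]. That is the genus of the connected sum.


Genus is additive under connected sum of orientable surfaces.
g = 6 + 15 + 17 + 19 + 7 = 64

64


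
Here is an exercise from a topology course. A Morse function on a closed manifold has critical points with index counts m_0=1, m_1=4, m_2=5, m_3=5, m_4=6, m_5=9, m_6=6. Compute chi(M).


Morse theory: chi(M) = sum_k (-1)^k m_k where m_k = #(index-k critical points).
= (1) + (-4) + (5) + (-5) + (6) + (-9) + (6) = 0

0


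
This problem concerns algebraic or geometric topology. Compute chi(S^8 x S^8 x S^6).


chi is multiplicative: chi(X x Y) = chi(X) chi(Y).
Each even-dim sphere has chi = 2. There are 3 factors.
chi = 2^3 = 8

8


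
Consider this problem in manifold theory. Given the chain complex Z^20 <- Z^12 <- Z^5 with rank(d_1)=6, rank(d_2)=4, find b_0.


rank H_k = rank(ker d_k) - rank(im d_{k+1}).
rank(ker d_0) = rank(C_0) - rank(d_0) = 20 - 0 = 20.
rank(im d_{0+1}) = 6.
rank H_0 = 20 - 6 = 14

14


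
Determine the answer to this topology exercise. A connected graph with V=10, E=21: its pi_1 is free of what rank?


For a connected graph: rank(pi_1) = b_1 = E - V + 1 = 1 - chi.
chi = V - E = 10 - 21 = -11.
rank = 1 - (-11) = 21 - 10 + 1 = 12

12


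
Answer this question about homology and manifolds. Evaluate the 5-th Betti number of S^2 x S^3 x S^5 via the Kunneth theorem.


Each S^d has Poincare polynomial 1 + t^d.
The product S^2 x S^3 x S^5 has Poincare polynomial prod(1+t^d_i).
Expanding: b_0=1, b_2=1, b_3=1, b_5=2, b_7=1, b_8=1, b_10=1.
b_5 = 2

2


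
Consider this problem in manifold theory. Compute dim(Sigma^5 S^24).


Each suspension raises dimension by 1: Sigma S^n = S^{n+1}.
Sigma^5 S^24 = S^{24+5} = S^29

29


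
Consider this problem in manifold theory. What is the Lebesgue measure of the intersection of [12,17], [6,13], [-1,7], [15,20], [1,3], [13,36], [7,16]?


Intersection = [max(a_i), min(b_i)] = [15, 3].
Since 15 > 3, the intersection is empty.
Length = 0

0


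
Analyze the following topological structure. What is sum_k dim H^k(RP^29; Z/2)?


H^k(RP^29; Z/2) = Z/2 for each 0 <= k <= 29.
Total dimension = 29 + 1 = 30

30


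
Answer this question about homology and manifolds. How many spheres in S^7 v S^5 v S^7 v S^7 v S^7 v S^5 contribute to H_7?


For a wedge of spheres, H_k (k>0) is free on one generator per sphere of dimension k.
Spheres of dimension 7: count = 4.
b_7 = 4

4


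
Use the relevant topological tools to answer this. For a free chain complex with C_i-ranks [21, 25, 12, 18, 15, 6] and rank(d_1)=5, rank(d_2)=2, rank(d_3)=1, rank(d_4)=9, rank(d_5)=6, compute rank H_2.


rank H_k = rank(ker d_k) - rank(im d_{k+1}).
rank(ker d_2) = rank(C_2) - rank(d_2) = 12 - 2 = 10.
rank(im d_{2+1}) = 1.
rank H_2 = 10 - 1 = 9

9


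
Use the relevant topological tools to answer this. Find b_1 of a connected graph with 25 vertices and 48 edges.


For a connected graph: rank(pi_1) = b_1 = E - V + 1 = 1 - chi.
chi = V - E = 25 - 48 = -23.
rank = 1 - (-23) = 48 - 25 + 1 = 24

24


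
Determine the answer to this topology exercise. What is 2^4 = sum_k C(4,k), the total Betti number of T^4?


b_k(T^4) = C(4,k), so the sum over k is sum_k C(4,k) = 2^4.
Total = 2^4 = 16

16


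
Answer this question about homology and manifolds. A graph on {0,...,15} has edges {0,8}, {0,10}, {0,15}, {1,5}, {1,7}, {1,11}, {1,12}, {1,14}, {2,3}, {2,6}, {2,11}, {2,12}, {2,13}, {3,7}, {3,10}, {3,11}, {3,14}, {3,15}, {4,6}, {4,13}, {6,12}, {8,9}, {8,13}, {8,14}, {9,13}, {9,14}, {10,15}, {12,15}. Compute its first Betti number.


b_1 = E - V + (number of components).
E = 28, V = 16, components = 1.
b_1 = 28 - 16 + 1 = 13

13


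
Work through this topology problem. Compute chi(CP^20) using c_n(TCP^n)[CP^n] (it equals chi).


For any closed oriented manifold, <e(TM),[M]> = chi(M).
chi(CP^20) = 20+1 = 21

21


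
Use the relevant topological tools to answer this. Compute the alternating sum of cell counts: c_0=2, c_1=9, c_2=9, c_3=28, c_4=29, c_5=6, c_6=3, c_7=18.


chi = sum_k (-1)^k c_k.
= (-1)^0*2 + (-1)^1*9 + (-1)^2*9 + (-1)^3*28 + (-1)^4*29 + (-1)^5*6 + (-1)^6*3 + (-1)^7*18
= (2) + (-9) + (9) + (-28) + (29) + (-6) + (3) + (-18)
= -18

-18


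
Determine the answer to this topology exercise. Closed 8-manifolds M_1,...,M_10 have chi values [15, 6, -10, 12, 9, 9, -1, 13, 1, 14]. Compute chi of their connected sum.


For n-manifolds: chi(A#B) = chi(A) + chi(B) - chi(S^8).
chi(S^8) = 1 + (-1)^8 = 2.
chi(#) = (sum chi_i) - (10-1)*chi(S^8) = 68 - 9*2 = 50

50


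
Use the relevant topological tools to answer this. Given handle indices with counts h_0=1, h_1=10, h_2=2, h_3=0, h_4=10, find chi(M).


Handles of index k contribute (-1)^k to chi (same as CW cells).
chi = (1) + (-10) + (2) + (0) + (10) = 3

3


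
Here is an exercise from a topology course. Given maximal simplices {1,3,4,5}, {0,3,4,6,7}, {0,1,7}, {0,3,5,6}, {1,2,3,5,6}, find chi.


Enumerate all faces; f-vector: f_0=8, f_1=24, f_2=26, f_3=12, f_4=2.
chi = sum (-1)^k f_k = 0

0


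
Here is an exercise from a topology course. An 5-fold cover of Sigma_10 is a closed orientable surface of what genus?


For an n-sheeted cover: chi(E) = n * chi(B).
chi(Sigma_10) = 2 - 2*10 = -18.
chi(E) = 5 * (-18) = -90.
genus(E) = (2 - chi(E))/2 = (2 - (-90))/2 = 92/2 = 46

46


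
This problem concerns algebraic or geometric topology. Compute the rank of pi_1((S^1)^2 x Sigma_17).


pi_1(A x B) = pi_1(A) x pi_1(B); rank of abelianization = b_1.
b_1(T^2) = 2, b_1(Sigma_17) = 2*17 = 34.
b_1(product) = 2 + 34 = 36

36


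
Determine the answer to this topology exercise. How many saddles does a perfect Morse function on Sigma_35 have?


A perfect Morse function has m_k = b_k.
For Sigma_35: b_0=1, b_1=2g=70, b_2=1.
Saddles m_1 = 2g = 70

70


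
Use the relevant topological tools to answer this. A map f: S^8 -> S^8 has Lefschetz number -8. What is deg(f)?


L(f) = 1 + (-1)^8 deg(f) on S^8.
-8 = 1 + (-1)^8 * deg(f)
(-1)^8 * deg(f) = -9
deg(f) = -9

-9


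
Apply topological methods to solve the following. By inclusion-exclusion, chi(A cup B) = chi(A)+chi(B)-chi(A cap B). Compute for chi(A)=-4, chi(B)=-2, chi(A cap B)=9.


chi(A cup B) = chi(A) + chi(B) - chi(A cap B)
= -4 + (-2) - (9)
= -15

-15


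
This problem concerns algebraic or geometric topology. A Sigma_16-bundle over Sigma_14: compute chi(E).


For a fiber bundle F -> E -> B (with CW structure): chi(E) = chi(B) * chi(F).
chi(Sigma_14) = -26, chi(Sigma_16) = -30.
chi(E) = (-26) * (-30) = 780

780


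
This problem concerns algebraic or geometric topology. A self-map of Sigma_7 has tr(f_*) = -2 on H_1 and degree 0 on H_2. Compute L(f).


L(f) = tr(f_0*) - tr(f_1*) + tr(f_2*).
= 1 - (-2) + (0)
= 3

3


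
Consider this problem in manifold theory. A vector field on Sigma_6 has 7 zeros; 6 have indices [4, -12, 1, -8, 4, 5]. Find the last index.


Poincare-Hopf: sum of indices = chi(M).
chi(Sigma_6) = 2 - 2*6 = -10.
Sum of known indices = -6.
x = chi - (sum known) = -10 - (-6) = -4

-4


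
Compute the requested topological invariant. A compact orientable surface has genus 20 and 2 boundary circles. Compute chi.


For a compact orientable surface with genus g and b boundary components: chi = 2 - 2g - b.
chi = 2 - 2*20 - 2 = 2 - 40 - 2 = -40

-40


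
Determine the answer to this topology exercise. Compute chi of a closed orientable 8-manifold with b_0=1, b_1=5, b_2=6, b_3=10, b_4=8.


By Poincare duality b_k = b_{8-k}, so full Betti numbers: b_0=1, b_1=5, b_2=6, b_3=10, b_4=8, b_5=10, b_6=6, b_7=5, b_8=1.
chi = sum (-1)^k b_k = -8

-8


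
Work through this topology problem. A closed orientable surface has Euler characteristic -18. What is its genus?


chi = 2 - 2g for closed orientable surfaces.
-18 = 2 - 2g
2g = 2 - (-18) = 20
g = 10

10


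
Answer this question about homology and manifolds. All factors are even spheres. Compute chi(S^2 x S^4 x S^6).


chi is multiplicative: chi(X x Y) = chi(X) chi(Y).
Each even-dim sphere has chi = 2. There are 3 factors.
chi = 2^3 = 8

8


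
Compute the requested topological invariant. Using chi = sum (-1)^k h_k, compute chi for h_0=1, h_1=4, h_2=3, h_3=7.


Handles of index k contribute (-1)^k to chi (same as CW cells).
chi = (1) + (-4) + (3) + (-7) = -7

-7


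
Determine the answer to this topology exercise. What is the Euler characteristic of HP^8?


HP^8 has one cell in each dimension 0, 4, ..., 4*8 (8+1 cells, all even-dim).
chi = 8 + 1 = 9

9


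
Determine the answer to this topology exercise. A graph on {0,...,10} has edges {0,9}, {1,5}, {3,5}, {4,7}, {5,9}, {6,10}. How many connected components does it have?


Run DFS/union-find over 11 vertices.
V = 11, E = 6.
Number of components = 5

5


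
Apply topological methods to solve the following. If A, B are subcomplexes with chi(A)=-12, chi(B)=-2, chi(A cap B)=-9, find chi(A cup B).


chi(A cup B) = chi(A) + chi(B) - chi(A cap B)
= -12 + (-2) - (-9)
= -5

-5


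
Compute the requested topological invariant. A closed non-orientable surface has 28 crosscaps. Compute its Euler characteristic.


For a non-orientable closed surface with k crosscaps: chi = 2 - k.
Here k = 28.
chi = 2 - 28 = -26

-26


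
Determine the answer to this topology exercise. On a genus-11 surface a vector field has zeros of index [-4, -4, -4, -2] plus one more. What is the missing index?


Poincare-Hopf: sum of indices = chi(M).
chi(Sigma_11) = 2 - 2*11 = -20.
Sum of known indices = -14.
x = chi - (sum known) = -20 - (-14) = -6

-6


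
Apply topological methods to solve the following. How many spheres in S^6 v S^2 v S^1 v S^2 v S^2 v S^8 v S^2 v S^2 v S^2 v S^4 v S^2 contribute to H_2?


For a wedge of spheres, H_k (k>0) is free on one generator per sphere of dimension k.
Spheres of dimension 2: count = 7.
b_2 = 7

7


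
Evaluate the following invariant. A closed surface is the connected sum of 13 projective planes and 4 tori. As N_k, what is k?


Since a >= 1, the sum is non-orientable; each T^2 can be replaced by RP^2 # RP^2 (since T^2#RP^2 = 3RP^2).
Total crosscaps k = 13 + 2*4 = 21.
Check via chi: chi = 13*1 + 4*0 - (13+4-1)*2 = -19 = 2 - k = -19. Consistent.

21


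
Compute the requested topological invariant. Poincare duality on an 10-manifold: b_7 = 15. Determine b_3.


Poincare duality for closed orientable n-manifolds: b_k = b_{n-k}.
Here n = 10, so b_3 = b_7 = 15

15


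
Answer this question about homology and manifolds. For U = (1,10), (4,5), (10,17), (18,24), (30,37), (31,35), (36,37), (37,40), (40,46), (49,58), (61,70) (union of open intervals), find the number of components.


Sort and merge overlapping open intervals.
Merged: (1,10), (10,17), (18,24), (30,37), (37,40), (40,46), (49,58), (61,70).
Number of components = 8

8


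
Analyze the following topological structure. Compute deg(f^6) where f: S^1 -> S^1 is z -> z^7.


deg(f) = 7. Degree is multiplicative: deg(f^6) = (deg f)^6.
deg(f^6) = (7)^6 = 117649

117649


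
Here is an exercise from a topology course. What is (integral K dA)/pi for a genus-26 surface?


Gauss-Bonnet: integral K dA = 2*pi*chi(M).
chi(Sigma_26) = 2 - 2*26 = -50.
(integral K dA)/pi = 2*chi = 2*(-50) = -100

-100


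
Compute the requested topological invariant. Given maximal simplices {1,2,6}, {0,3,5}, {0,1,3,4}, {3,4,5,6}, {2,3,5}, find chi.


Enumerate all faces; f-vector: f_0=7, f_1=17, f_2=11, f_3=2.
chi = sum (-1)^k f_k = -1

-1


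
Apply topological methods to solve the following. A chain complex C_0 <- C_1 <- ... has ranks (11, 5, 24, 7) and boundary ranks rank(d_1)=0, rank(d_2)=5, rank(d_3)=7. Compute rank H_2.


rank H_k = rank(ker d_k) - rank(im d_{k+1}).
rank(ker d_2) = rank(C_2) - rank(d_2) = 24 - 5 = 19.
rank(im d_{2+1}) = 7.
rank H_2 = 19 - 7 = 12

12


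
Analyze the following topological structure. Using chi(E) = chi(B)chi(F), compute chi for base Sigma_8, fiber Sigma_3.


For a fiber bundle F -> E -> B (with CW structure): chi(E) = chi(B) * chi(F).
chi(Sigma_8) = -14, chi(Sigma_3) = -4.
chi(E) = (-14) * (-4) = 56

56


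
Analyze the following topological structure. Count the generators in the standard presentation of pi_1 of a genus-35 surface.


Standard presentation: pi_1(Sigma_g) = <a_1,b_1,...,a_g,b_g | [a_1,b_1]...[a_g,b_g] = 1>.
Number of generators = 2g = 2*35 = 70

70


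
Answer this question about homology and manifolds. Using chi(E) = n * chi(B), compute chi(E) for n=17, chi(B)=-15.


For a finite covering: chi(E) = (number of sheets) * chi(B).
chi(E) = 17 * (-15) = -255

-255


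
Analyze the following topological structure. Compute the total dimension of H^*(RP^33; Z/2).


H^k(RP^33; Z/2) = Z/2 for each 0 <= k <= 33.
Total dimension = 33 + 1 = 34

34


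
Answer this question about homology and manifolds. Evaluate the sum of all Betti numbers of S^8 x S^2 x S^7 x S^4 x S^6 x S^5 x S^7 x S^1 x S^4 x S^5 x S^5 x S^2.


Total Betti number is multiplicative under products.
Each S^d (d>=1) has total Betti number 2.
There are 12 sphere factors.
Total = 2^12 = 4096

4096


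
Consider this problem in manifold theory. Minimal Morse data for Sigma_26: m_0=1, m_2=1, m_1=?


A perfect Morse function has m_k = b_k.
For Sigma_26: b_0=1, b_1=2g=52, b_2=1.
Saddles m_1 = 2g = 52

52


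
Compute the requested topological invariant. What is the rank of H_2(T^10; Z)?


By the Kunneth formula, b_k(T^n) = C(n,k).
b_2(T^10) = C(10,2).
C(10,2) = 10!/(2!*8!) = 45

45


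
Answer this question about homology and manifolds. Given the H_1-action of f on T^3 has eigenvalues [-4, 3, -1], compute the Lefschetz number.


For a torus self-map: L(f) = det(I - A) where A acts on H_1.
L(f) = (1--4) * (1-3) * (1--1) = 5 * -2 * 2 = -20

-20


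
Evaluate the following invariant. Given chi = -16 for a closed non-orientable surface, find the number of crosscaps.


chi = 2 - k for closed non-orientable surfaces with k crosscaps.
-16 = 2 - k
k = 2 - (-16) = 18

18


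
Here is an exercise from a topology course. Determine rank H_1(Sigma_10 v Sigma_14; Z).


For a wedge: H_1(A v B) = H_1(A) + H_1(B).
b_1(Sigma_10) = 20, b_1(Sigma_14) = 28.
b_1 = 20 + 28 = 48

48


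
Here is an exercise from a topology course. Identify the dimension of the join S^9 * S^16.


Join of spheres: S^m * S^n = S^{m+n+1}.
dim = 9 + 16 + 1 = 26

26


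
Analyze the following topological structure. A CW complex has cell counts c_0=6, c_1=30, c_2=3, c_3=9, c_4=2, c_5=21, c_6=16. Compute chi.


chi = sum_k (-1)^k c_k.
= (-1)^0*6 + (-1)^1*30 + (-1)^2*3 + (-1)^3*9 + (-1)^4*2 + (-1)^5*21 + (-1)^6*16
= (6) + (-30) + (3) + (-9) + (2) + (-21) + (16)
= -33

-33


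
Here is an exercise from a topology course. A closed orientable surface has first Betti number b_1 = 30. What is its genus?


For a closed orientable surface: b_1 = 2g.
30 = 2g
g = 30 / 2 = 15

15


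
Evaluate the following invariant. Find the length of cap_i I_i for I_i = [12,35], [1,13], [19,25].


Intersection = [max(a_i), min(b_i)] = [19, 13].
Since 19 > 13, the intersection is empty.
Length = 0

0


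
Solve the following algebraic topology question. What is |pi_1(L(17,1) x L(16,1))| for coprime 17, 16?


pi_1(X x Y) = pi_1(X) x pi_1(Y).
pi_1(L(17,1)) = Z/17, pi_1(L(16,1)) = Z/16.
|Z/17 x Z/16| = 17 * 16 = 272

272


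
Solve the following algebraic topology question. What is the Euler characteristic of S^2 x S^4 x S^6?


chi is multiplicative: chi(X x Y) = chi(X) chi(Y).
Each even-dim sphere has chi = 2. There are 3 factors.
chi = 2^3 = 8

8


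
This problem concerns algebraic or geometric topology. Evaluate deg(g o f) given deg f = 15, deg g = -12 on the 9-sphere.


Degree is multiplicative under composition: deg(g o f) = deg(g) * deg(f).
= -12 * 15 = -180

-180


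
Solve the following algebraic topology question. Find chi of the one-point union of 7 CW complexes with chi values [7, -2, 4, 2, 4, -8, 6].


chi(A v B) = chi(A) + chi(B) - 1 (one point identified).
For 7 spaces: chi = (sum chi_i) - (7 - 1).
sum = 13; chi = 13 - 6 = 7

7


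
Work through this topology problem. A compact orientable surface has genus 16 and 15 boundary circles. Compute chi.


For a compact orientable surface with genus g and b boundary components: chi = 2 - 2g - b.
chi = 2 - 2*16 - 15 = 2 - 32 - 15 = -45

-45


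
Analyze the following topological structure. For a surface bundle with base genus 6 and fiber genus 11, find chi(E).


For a fiber bundle F -> E -> B (with CW structure): chi(E) = chi(B) * chi(F).
chi(Sigma_6) = -10, chi(Sigma_11) = -20.
chi(E) = (-10) * (-20) = 200

200


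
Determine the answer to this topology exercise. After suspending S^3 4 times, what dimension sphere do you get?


Each suspension raises dimension by 1: Sigma S^n = S^{n+1}.
Sigma^4 S^3 = S^{3+4} = S^7

7


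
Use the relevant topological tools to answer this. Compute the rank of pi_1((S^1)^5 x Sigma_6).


pi_1(A x B) = pi_1(A) x pi_1(B); rank of abelianization = b_1.
b_1(T^5) = 5, b_1(Sigma_6) = 2*6 = 12.
b_1(product) = 5 + 12 = 17

17


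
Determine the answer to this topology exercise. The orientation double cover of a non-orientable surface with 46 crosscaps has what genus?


chi(N_46) = 2 - 46 = -44.
Double cover: chi(Sigma_g) = 2 * chi(N_46) = 2*(-44) = -88.
2 - 2g = -88, so g = (2 - (-88))/2 = 90/2 = 45

45


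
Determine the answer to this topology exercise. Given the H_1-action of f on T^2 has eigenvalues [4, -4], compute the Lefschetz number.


For a torus self-map: L(f) = det(I - A) where A acts on H_1.
L(f) = (1-4) * (1--4) = -3 * 5 = -15

-15


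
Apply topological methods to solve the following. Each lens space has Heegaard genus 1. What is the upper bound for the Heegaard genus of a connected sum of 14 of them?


Heegaard genus satisfies g(A#B) <= g(A) + g(B).
Each lens space has g = 1.
Upper bound: 14 * 1 = 14

14


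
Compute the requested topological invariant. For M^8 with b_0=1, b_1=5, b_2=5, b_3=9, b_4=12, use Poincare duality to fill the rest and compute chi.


By Poincare duality b_k = b_{8-k}, so full Betti numbers: b_0=1, b_1=5, b_2=5, b_3=9, b_4=12, b_5=9, b_6=5, b_7=5, b_8=1.
chi = sum (-1)^k b_k = -4

-4


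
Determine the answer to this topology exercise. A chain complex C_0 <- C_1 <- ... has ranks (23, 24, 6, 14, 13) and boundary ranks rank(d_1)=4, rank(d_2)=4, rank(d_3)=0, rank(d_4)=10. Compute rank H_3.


rank H_k = rank(ker d_k) - rank(im d_{k+1}).
rank(ker d_3) = rank(C_3) - rank(d_3) = 14 - 0 = 14.
rank(im d_{3+1}) = 10.
rank H_3 = 14 - 10 = 4

4


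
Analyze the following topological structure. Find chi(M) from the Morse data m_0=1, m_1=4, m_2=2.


Morse theory: chi(M) = sum_k (-1)^k m_k where m_k = #(index-k critical points).
= (1) + (-4) + (2) = -1

-1


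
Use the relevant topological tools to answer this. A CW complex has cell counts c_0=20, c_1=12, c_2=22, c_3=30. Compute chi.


chi = sum_k (-1)^k c_k.
= (-1)^0*20 + (-1)^1*12 + (-1)^2*22 + (-1)^3*30
= (20) + (-12) + (22) + (-30)
= 0

0


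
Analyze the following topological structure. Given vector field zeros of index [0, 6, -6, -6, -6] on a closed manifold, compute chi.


Poincare-Hopf: chi(M) = sum of indices of zeros.
chi = (0) + (6) + (-6) + (-6) + (-6) = -12

-12


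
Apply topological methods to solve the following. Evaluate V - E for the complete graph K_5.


K_5: V = 5, E = C(5,2) = 10.
chi = V - E = 5 - 10 = -5

-5


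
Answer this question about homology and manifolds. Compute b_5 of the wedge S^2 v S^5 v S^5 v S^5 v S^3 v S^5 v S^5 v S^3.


For a wedge of spheres, H_k (k>0) is free on one generator per sphere of dimension k.
Spheres of dimension 5: count = 5.
b_5 = 5

5


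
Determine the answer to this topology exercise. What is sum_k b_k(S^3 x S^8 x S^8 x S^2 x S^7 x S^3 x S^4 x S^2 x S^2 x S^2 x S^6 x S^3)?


Total Betti number is multiplicative under products.
Each S^d (d>=1) has total Betti number 2.
There are 12 sphere factors.
Total = 2^12 = 4096

4096


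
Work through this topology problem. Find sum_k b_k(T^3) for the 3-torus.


b_k(T^3) = C(3,k), so the sum over k is sum_k C(3,k) = 2^3.
Total = 2^3 = 8

8


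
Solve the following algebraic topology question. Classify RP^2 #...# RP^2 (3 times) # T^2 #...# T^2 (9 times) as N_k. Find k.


Since a >= 1, the sum is non-orientable; each T^2 can be replaced by RP^2 # RP^2 (since T^2#RP^2 = 3RP^2).
Total crosscaps k = 3 + 2*9 = 21.
Check via chi: chi = 3*1 + 9*0 - (3+9-1)*2 = -19 = 2 - k = -19. Consistent.

21


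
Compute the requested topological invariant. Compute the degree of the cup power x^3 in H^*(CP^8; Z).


|x| = 2 in H^*(CP^n).
|x^3| = 3 * |x| = 3 * 2 = 6

6


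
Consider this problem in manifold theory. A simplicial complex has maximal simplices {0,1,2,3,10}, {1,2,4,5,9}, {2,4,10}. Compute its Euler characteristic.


Enumerate all faces; f-vector: f_0=8, f_1=20, f_2=21, f_3=10, f_4=2.
chi = sum (-1)^k f_k = 1

1


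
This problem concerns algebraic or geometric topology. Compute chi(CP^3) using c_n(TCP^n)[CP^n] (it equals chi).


For any closed oriented manifold, <e(TM),[M]> = chi(M).
chi(CP^3) = 3+1 = 4

4


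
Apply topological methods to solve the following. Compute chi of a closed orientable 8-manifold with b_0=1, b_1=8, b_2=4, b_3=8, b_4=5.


By Poincare duality b_k = b_{8-k}, so full Betti numbers: b_0=1, b_1=8, b_2=4, b_3=8, b_4=5, b_5=8, b_6=4, b_7=8, b_8=1.
chi = sum (-1)^k b_k = -17

-17


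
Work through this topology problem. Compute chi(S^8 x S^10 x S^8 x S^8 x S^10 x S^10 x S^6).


chi is multiplicative: chi(X x Y) = chi(X) chi(Y).
Each even-dim sphere has chi = 2. There are 7 factors.
chi = 2^7 = 128

128


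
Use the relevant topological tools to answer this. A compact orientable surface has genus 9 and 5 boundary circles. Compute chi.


For a compact orientable surface with genus g and b boundary components: chi = 2 - 2g - b.
chi = 2 - 2*9 - 5 = 2 - 18 - 5 = -21

-21


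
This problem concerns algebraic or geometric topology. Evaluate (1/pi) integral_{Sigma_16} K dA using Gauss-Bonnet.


Gauss-Bonnet: integral K dA = 2*pi*chi(M).
chi(Sigma_16) = 2 - 2*16 = -30.
(integral K dA)/pi = 2*chi = 2*(-30) = -60

-60


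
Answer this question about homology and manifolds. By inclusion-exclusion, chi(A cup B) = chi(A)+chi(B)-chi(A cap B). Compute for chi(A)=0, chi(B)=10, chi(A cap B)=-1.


chi(A cup B) = chi(A) + chi(B) - chi(A cap B)
= 0 + (10) - (-1)
= 11

11


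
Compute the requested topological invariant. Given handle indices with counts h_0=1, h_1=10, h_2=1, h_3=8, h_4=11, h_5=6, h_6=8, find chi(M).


Handles of index k contribute (-1)^k to chi (same as CW cells).
chi = (1) + (-10) + (1) + (-8) + (11) + (-6) + (8) = -3

-3


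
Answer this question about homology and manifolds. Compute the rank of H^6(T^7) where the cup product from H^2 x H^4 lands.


Cup product: H^p x H^q -> H^{p+q}; here p+q = 2+4 = 6.
rank H^k(T^n) = C(n,k).
C(7,6) = 7

7
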